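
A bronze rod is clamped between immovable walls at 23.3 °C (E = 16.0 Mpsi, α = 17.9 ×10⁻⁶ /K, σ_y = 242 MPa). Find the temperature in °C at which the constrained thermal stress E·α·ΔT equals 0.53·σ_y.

88.3 °C

E = 16.0 Mpsi = 110.3 GPa.
E·α·ΔT = 128.3 MPa ⇒ ΔT = 128.3 / (110.3×10³ × 17.9×10⁻⁶) = 64.95 K.
T = 23.3 + 64.95 = 88.25 °C.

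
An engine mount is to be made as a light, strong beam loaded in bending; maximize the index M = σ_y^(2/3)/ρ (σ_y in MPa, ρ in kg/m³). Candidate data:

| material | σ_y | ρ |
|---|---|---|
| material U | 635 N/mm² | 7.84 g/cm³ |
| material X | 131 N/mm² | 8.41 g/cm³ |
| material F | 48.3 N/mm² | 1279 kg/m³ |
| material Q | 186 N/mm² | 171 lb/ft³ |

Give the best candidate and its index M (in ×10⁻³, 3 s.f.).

material Q, M = 11.9×10⁻³

Putting every candidate on a common basis:
  material U: σ_y = 635.0 MPa, ρ = 7840 kg/m³
  material X: σ_y = 131.0 MPa, ρ = 8410 kg/m³
  material F: σ_y = 48.30 MPa, ρ = 1279 kg/m³
  material Q: σ_y = 186.0 MPa, ρ = 2739 kg/m³
  material Q: M = 11.9×10⁻³
  material F: M = 10.4×10⁻³
  material U: M = 9.42×10⁻³
  material X: M = 3.07×10⁻³
Highest index: material Q.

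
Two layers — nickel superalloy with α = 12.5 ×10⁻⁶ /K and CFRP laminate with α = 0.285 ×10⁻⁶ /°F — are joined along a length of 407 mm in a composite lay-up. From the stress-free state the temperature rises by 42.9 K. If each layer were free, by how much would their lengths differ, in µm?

209 µm

CFRP laminate: α = 0.285×10⁻⁶/°F × 9/5 = 0.513×10⁻⁶/K.
Δα = |12.5 − 0.513|×10⁻⁶/K = 12.0×10⁻⁶/K.
ΔL_mismatch = Δα·L·ΔT = 12.0×10⁻⁶ × 407.0 mm × 42.9 K = 209 µm.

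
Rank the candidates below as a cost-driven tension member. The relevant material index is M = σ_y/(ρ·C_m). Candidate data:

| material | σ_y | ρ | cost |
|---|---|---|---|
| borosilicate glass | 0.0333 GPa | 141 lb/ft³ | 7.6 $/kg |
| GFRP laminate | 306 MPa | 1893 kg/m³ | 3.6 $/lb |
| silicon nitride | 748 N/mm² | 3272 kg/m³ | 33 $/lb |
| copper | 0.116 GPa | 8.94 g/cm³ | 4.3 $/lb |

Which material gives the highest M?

After converting to SI:
  borosilicate glass: σ_y = 33.30 MPa, ρ = 2259 kg/m³, cost = 7.600 $/kg
  GFRP laminate: σ_y = 306.0 MPa, ρ = 1893 kg/m³, cost = 7.937 $/kg
  silicon nitride: σ_y = 748.0 MPa, ρ = 3272 kg/m³, cost = 72.75 $/kg
  copper: σ_y = 116.0 MPa, ρ = 8940 kg/m³, cost = 9.480 $/kg
  GFRP laminate: M = 20.4 kN·m per $
  silicon nitride: M = 3.14 kN·m per $
  borosilicate glass: M = 1.94 kN·m per $
  copper: M = 1.37 kN·m per $
GFRP laminate ranks first.

GFRP laminate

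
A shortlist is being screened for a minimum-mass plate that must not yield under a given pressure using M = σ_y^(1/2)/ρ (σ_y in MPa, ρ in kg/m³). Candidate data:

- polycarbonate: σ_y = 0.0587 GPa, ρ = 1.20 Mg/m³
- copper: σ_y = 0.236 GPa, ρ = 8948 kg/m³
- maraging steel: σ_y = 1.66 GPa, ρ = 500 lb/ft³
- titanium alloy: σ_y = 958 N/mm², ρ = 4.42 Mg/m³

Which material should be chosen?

titanium alloy

In SI units:
  polycarbonate: σ_y = 58.70 MPa, ρ = 1200 kg/m³
  copper: σ_y = 236.0 MPa, ρ = 8948 kg/m³
  maraging steel: σ_y = 1660 MPa, ρ = 8009 kg/m³
  titanium alloy: σ_y = 958.0 MPa, ρ = 4420 kg/m³
  titanium alloy: M = 7.00×10⁻³
  polycarbonate: M = 6.38×10⁻³
  maraging steel: M = 5.09×10⁻³
  copper: M = 1.72×10⁻³
Titanium alloy has the largest M.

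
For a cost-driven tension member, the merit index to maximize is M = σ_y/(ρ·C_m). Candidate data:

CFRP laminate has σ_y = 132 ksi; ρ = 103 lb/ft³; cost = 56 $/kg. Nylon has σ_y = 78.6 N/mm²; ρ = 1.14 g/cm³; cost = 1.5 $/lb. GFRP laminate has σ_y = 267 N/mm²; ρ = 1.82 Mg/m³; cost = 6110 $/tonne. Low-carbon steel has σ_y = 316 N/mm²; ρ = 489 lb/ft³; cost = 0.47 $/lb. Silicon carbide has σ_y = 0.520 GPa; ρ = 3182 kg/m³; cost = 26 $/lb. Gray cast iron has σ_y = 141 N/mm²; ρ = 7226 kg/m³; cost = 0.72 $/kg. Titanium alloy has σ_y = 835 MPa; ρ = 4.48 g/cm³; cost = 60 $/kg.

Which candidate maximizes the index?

low-carbon steel

Convert each candidate to consistent units, then evaluate M:
  CFRP laminate: σ_y = 910.1 MPa, ρ = 1650 kg/m³, cost = 56.00 $/kg
  nylon: σ_y = 78.60 MPa, ρ = 1140 kg/m³, cost = 3.307 $/kg
  GFRP laminate: σ_y = 267.0 MPa, ρ = 1820 kg/m³, cost = 6.110 $/kg
  low-carbon steel: σ_y = 316.0 MPa, ρ = 7833 kg/m³, cost = 1.036 $/kg
  silicon carbide: σ_y = 520.0 MPa, ρ = 3182 kg/m³, cost = 57.32 $/kg
  gray cast iron: σ_y = 141.0 MPa, ρ = 7226 kg/m³, cost = 0.7200 $/kg
  titanium alloy: σ_y = 835.0 MPa, ρ = 4480 kg/m³, cost = 60.00 $/kg
  low-carbon steel: M = 38.9 kN·m per $
  gray cast iron: M = 27.1 kN·m per $
  GFRP laminate: M = 24.0 kN·m per $
  nylon: M = 20.8 kN·m per $
  CFRP laminate: M = 9.85 kN·m per $
  titanium alloy: M = 3.11 kN·m per $
  silicon carbide: M = 2.85 kN·m per $
Highest index: low-carbon steel.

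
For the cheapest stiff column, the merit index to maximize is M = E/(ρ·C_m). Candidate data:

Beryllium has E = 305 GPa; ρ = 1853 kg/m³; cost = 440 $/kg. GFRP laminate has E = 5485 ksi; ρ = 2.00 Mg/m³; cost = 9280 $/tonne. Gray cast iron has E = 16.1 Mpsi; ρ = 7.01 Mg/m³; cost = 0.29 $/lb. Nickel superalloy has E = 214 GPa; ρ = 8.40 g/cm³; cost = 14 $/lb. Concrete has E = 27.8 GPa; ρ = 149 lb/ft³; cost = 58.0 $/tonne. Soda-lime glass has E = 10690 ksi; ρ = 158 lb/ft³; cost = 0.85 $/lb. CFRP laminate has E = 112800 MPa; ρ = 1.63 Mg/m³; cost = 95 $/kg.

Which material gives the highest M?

concrete

Normalizing units and computing the index:
  beryllium: E = 305.0 GPa, ρ = 1853 kg/m³, cost = 440.0 $/kg
  GFRP laminate: E = 37.82 GPa, ρ = 2000 kg/m³, cost = 9.280 $/kg
  gray cast iron: E = 111.0 GPa, ρ = 7010 kg/m³, cost = 0.6393 $/kg
  nickel superalloy: E = 214.0 GPa, ρ = 8400 kg/m³, cost = 30.86 $/kg
  concrete: E = 27.80 GPa, ρ = 2387 kg/m³, cost = 0.05800 $/kg
  soda-lime glass: E = 73.70 GPa, ρ = 2531 kg/m³, cost = 1.874 $/kg
  CFRP laminate: E = 112.8 GPa, ρ = 1630 kg/m³, cost = 95.00 $/kg
  concrete: M = 201 MN·m per $
  gray cast iron: M = 24.8 MN·m per $
  soda-lime glass: M = 15.5 MN·m per $
  GFRP laminate: M = 2.04 MN·m per $
  nickel superalloy: M = 0.825 MN·m per $
  CFRP laminate: M = 0.728 MN·m per $
  beryllium: M = 0.374 MN·m per $
Concrete has the largest M.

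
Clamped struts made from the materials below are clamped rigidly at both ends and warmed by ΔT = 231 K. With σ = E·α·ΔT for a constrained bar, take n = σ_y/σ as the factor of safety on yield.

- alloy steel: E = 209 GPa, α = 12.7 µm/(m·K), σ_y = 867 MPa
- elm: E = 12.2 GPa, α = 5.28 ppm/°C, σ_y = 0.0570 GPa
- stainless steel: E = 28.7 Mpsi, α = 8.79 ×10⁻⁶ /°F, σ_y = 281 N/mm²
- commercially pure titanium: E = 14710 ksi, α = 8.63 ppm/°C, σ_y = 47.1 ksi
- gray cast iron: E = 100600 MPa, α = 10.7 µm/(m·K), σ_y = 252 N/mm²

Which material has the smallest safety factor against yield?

stainless steel

In consistent units (E in GPa, α in ×10⁻⁶/K, σ_y in MPa):
  alloy steel: E = 209.0, α = 12.7, σ_y = 867.0 → σ = 613 MPa, n = 1.41
  elm: E = 12.20, α = 5.28, σ_y = 57.00 → σ = 14.9 MPa, n = 3.83
  stainless steel: E = 197.9, α = 15.8, σ_y = 281.0 → σ = 723 MPa, n = 0.389
  commercially pure titanium: E = 101.4, α = 8.63, σ_y = 324.7 → σ = 202 MPa, n = 1.61
  gray cast iron: E = 100.6, α = 10.7, σ_y = 252.0 → σ = 249 MPa, n = 1.01
The minimum is stainless steel at n = 0.389.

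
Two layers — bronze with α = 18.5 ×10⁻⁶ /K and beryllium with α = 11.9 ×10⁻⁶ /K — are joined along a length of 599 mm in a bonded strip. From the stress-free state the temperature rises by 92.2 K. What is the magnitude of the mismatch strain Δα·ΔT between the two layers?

6.09×10⁻⁴

Δα = |18.5 − 11.9|×10⁻⁶/K = 6.60×10⁻⁶/K.
Mismatch strain = Δα·ΔT = 6.60×10⁻⁶ × 92.2 = 6.09×10⁻⁴.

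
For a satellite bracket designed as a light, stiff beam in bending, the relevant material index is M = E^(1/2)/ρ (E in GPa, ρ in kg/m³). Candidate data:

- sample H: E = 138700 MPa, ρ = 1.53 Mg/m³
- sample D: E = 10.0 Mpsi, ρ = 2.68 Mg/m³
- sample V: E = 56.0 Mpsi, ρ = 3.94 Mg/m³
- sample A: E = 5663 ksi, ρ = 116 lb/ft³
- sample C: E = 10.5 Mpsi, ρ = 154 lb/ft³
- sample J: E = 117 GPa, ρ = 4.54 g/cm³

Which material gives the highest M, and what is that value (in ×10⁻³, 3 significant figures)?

In SI units:
  sample H: E = 138.7 GPa, ρ = 1530 kg/m³
  sample D: E = 68.95 GPa, ρ = 2680 kg/m³
  sample V: E = 386.1 GPa, ρ = 3940 kg/m³
  sample A: E = 39.05 GPa, ρ = 1858 kg/m³
  sample C: E = 72.39 GPa, ρ = 2467 kg/m³
  sample J: E = 117.0 GPa, ρ = 4540 kg/m³
  sample H: M = 7.70×10⁻³
  sample V: M = 4.99×10⁻³
  sample C: M = 3.45×10⁻³
  sample A: M = 3.36×10⁻³
  sample D: M = 3.10×10⁻³
  sample J: M = 2.38×10⁻³
Highest index: sample H.

sample H, M = 7.70×10⁻³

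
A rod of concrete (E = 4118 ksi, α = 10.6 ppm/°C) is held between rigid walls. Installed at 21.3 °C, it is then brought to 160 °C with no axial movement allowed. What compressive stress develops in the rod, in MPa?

E = 4118 ksi = 28.39 GPa.
ΔT = 138.7 K. Constrained thermal stress σ = E·α·ΔT = 28.39×10³ MPa × 10.6×10⁻⁶ × 138.7 = 41.7 MPa (compressive).

41.7 MPa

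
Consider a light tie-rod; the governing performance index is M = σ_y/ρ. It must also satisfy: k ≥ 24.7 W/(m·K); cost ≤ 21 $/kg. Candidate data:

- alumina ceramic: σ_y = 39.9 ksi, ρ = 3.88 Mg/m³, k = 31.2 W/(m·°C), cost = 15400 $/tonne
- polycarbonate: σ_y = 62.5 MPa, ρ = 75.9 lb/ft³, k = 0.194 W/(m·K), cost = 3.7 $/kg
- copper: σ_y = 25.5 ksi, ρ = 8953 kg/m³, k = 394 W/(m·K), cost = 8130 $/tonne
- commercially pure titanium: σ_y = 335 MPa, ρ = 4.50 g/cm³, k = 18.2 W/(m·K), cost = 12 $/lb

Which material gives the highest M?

Screen on constraints: k ≥ 24.7 W/(m·K); cost ≤ 21 $/kg. Survivors: alumina ceramic, copper.
Convert each candidate to consistent units, then evaluate M:
  alumina ceramic: σ_y = 275.1 MPa, ρ = 3880 kg/m³
  copper: σ_y = 175.8 MPa, ρ = 8953 kg/m³
  alumina ceramic: M = 70.9 kN·m/kg
  copper: M = 19.6 kN·m/kg
Alumina ceramic ranks first.

alumina ceramic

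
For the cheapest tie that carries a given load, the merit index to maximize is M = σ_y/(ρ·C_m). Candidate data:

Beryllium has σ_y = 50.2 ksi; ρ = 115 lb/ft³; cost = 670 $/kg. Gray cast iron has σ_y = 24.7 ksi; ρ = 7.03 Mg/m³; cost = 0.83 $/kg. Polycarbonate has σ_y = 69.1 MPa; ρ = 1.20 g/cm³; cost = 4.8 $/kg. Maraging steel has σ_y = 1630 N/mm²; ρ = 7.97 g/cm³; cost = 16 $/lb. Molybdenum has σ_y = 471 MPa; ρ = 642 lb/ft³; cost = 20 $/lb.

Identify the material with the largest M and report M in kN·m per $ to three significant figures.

gray cast iron, M = 29.2 kN·m per $

After converting to SI:
  beryllium: σ_y = 346.1 MPa, ρ = 1842 kg/m³, cost = 670.0 $/kg
  gray cast iron: σ_y = 170.3 MPa, ρ = 7030 kg/m³, cost = 0.8300 $/kg
  polycarbonate: σ_y = 69.10 MPa, ρ = 1200 kg/m³, cost = 4.800 $/kg
  maraging steel: σ_y = 1630 MPa, ρ = 7970 kg/m³, cost = 35.27 $/kg
  molybdenum: σ_y = 471.0 MPa, ρ = 10280 kg/m³, cost = 44.09 $/kg
  gray cast iron: M = 29.2 kN·m per $
  polycarbonate: M = 12.0 kN·m per $
  maraging steel: M = 5.80 kN·m per $
  molybdenum: M = 1.04 kN·m per $
  beryllium: M = 0.280 kN·m per $
Gray cast iron ranks first.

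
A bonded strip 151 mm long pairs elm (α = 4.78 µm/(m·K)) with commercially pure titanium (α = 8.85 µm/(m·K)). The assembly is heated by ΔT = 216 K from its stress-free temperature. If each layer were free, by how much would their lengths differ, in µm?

133 µm

Δα = |4.78 − 8.85|×10⁻⁶/K = 4.07×10⁻⁶/K.
ΔL_mismatch = Δα·L·ΔT = 4.07×10⁻⁶ × 151.0 mm × 216.0 K = 133 µm.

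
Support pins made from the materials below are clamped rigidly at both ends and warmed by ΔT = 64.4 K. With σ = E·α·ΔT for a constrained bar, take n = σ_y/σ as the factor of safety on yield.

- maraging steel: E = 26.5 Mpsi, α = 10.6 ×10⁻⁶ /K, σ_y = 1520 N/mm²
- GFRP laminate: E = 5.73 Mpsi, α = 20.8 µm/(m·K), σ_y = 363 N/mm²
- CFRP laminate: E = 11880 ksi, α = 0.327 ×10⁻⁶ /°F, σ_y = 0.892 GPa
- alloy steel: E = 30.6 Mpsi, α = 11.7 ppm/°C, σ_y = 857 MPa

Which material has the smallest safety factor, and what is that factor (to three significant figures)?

Per material, after unit conversion:
  maraging steel: E = 182.7, α = 10.6, σ_y = 1520 → σ = 125 MPa, n = 12.2
  GFRP laminate: E = 39.51, α = 20.8, σ_y = 363.0 → σ = 52.9 MPa, n = 6.86
  CFRP laminate: E = 81.91, α = 0.589, σ_y = 892.0 → σ = 3.10 MPa, n = 287
  alloy steel: E = 211.0, α = 11.7, σ_y = 857.0 → σ = 159 MPa, n = 5.39
Smallest n: alloy steel with n = 5.39.

alloy steel, n = 5.39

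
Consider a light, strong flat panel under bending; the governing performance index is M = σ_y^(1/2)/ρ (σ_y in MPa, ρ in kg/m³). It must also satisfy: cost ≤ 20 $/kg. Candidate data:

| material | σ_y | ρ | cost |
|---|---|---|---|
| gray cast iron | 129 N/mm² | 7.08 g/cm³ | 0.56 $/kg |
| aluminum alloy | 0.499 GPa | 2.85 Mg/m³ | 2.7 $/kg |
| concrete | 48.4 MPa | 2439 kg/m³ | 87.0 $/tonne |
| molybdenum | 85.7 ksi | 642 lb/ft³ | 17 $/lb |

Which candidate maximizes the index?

Screen on constraints: cost ≤ 20 $/kg. Survivors: gray cast iron, aluminum alloy, concrete.
Normalizing units and computing the index:
  gray cast iron: σ_y = 129.0 MPa, ρ = 7080 kg/m³
  aluminum alloy: σ_y = 499.0 MPa, ρ = 2850 kg/m³
  concrete: σ_y = 48.40 MPa, ρ = 2439 kg/m³
  aluminum alloy: M = 7.84×10⁻³
  concrete: M = 2.85×10⁻³
  gray cast iron: M = 1.60×10⁻³
Aluminum alloy ranks first.

aluminum alloy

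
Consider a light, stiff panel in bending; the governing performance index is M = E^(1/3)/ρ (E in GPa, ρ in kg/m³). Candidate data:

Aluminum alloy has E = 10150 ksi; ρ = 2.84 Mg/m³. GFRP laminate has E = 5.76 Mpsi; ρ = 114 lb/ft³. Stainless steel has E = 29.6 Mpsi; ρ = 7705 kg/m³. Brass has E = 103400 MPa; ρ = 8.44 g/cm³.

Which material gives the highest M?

GFRP laminate

Putting every candidate on a common basis:
  aluminum alloy: E = 69.98 GPa, ρ = 2840 kg/m³
  GFRP laminate: E = 39.71 GPa, ρ = 1826 kg/m³
  stainless steel: E = 204.1 GPa, ρ = 7705 kg/m³
  brass: E = 103.4 GPa, ρ = 8440 kg/m³
  GFRP laminate: M = 1.87×10⁻³
  aluminum alloy: M = 1.45×10⁻³
  stainless steel: M = 0.764×10⁻³
  brass: M = 0.556×10⁻³
GFRP laminate ranks first.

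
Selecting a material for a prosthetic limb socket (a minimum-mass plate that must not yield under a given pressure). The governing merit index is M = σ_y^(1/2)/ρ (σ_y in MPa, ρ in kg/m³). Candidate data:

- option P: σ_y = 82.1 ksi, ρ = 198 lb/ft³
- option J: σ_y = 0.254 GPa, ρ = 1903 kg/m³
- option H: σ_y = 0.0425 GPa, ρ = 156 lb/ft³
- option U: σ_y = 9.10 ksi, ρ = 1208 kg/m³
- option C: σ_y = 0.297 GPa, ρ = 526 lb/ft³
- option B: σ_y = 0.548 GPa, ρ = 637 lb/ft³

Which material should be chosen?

option J

Putting every candidate on a common basis:
  option P: σ_y = 566.1 MPa, ρ = 3172 kg/m³
  option J: σ_y = 254.0 MPa, ρ = 1903 kg/m³
  option H: σ_y = 42.50 MPa, ρ = 2499 kg/m³
  option U: σ_y = 62.74 MPa, ρ = 1208 kg/m³
  option C: σ_y = 297.0 MPa, ρ = 8426 kg/m³
  option B: σ_y = 548.0 MPa, ρ = 10200 kg/m³
  option J: M = 8.37×10⁻³
  option P: M = 7.50×10⁻³
  option U: M = 6.56×10⁻³
  option H: M = 2.61×10⁻³
  option B: M = 2.29×10⁻³
  option C: M = 2.05×10⁻³
Highest index: option J.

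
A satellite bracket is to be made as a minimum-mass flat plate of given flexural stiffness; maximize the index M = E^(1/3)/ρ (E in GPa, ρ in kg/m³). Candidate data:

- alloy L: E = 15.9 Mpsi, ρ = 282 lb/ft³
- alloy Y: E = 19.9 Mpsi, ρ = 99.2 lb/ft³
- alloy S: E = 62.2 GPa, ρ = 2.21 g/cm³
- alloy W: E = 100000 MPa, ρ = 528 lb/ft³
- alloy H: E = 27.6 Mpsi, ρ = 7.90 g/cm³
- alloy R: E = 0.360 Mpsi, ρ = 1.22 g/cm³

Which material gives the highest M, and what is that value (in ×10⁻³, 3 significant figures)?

alloy Y, M = 3.25×10⁻³

Putting every candidate on a common basis:
  alloy L: E = 109.6 GPa, ρ = 4517 kg/m³
  alloy Y: E = 137.2 GPa, ρ = 1589 kg/m³
  alloy S: E = 62.20 GPa, ρ = 2210 kg/m³
  alloy W: E = 100.0 GPa, ρ = 8458 kg/m³
  alloy H: E = 190.3 GPa, ρ = 7900 kg/m³
  alloy R: E = 2.482 GPa, ρ = 1220 kg/m³
  alloy Y: M = 3.25×10⁻³
  alloy S: M = 1.79×10⁻³
  alloy R: M = 1.11×10⁻³
  alloy L: M = 1.06×10⁻³
  alloy H: M = 0.728×10⁻³
  alloy W: M = 0.549×10⁻³
Alloy Y has the largest M.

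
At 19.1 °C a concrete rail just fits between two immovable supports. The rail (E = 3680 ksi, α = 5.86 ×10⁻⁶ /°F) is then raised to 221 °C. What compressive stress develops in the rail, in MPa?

54.0 MPa

E = 3680 ksi = 25.37 GPa.
α = 5.86×10⁻⁶/°F × 9/5 = 10.5×10⁻⁶/K.
ΔT = 201.9 K. Constrained thermal stress σ = E·α·ΔT = 25.37×10³ MPa × 10.5×10⁻⁶ × 201.9 = 54.0 MPa (compressive).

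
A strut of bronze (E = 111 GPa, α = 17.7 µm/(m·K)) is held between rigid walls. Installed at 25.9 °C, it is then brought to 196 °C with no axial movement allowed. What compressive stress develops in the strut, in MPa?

ΔT = 170.1 K. Constrained thermal stress σ = E·α·ΔT = 111.0×10³ MPa × 17.7×10⁻⁶ × 170.1 = 334 MPa (compressive).

334 MPa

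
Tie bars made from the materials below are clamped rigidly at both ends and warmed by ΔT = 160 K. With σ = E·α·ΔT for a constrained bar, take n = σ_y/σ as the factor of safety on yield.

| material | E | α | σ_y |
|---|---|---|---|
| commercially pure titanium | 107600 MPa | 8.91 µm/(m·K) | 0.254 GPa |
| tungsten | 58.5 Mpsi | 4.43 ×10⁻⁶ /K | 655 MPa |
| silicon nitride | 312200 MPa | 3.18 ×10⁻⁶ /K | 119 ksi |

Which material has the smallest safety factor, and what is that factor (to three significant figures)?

commercially pure titanium, n = 1.66

In consistent units (E in GPa, α in ×10⁻⁶/K, σ_y in MPa):
  commercially pure titanium: E = 107.6, α = 8.91, σ_y = 254.0 → σ = 153 MPa, n = 1.66
  tungsten: E = 403.3, α = 4.43, σ_y = 655.0 → σ = 286 MPa, n = 2.29
  silicon nitride: E = 312.2, α = 3.18, σ_y = 820.5 → σ = 159 MPa, n = 5.17
The minimum is commercially pure titanium at n = 1.66.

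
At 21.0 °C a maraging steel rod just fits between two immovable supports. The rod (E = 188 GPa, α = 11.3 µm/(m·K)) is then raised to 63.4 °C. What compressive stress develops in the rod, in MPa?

90.1 MPa

ΔT = 42.40 K. Constrained thermal stress σ = E·α·ΔT = 188.0×10³ MPa × 11.3×10⁻⁶ × 42.40 = 90.1 MPa (compressive).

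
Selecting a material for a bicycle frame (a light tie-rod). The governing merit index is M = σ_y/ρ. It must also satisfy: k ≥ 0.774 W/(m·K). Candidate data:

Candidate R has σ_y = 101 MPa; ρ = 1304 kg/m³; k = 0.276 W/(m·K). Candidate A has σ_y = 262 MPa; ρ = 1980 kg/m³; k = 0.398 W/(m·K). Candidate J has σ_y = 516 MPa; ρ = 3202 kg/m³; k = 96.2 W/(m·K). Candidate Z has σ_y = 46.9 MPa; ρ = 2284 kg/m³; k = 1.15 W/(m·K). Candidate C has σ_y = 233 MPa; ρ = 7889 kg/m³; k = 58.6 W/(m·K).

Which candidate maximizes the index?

candidate J

Screen on constraints: k ≥ 0.774 W/(m·K). Survivors: candidate J, candidate Z, candidate C.
Computing M directly (units already consistent):
  candidate J: M = 161 kN·m/kg
  candidate C: M = 29.5 kN·m/kg
  candidate Z: M = 20.5 kN·m/kg
The maximum is for candidate J.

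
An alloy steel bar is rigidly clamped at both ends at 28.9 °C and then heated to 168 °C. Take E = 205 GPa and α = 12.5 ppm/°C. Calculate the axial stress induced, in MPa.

356 MPa

ΔT = 139.1 K. Constrained thermal stress σ = E·α·ΔT = 205.0×10³ MPa × 12.5×10⁻⁶ × 139.1 = 356 MPa (compressive).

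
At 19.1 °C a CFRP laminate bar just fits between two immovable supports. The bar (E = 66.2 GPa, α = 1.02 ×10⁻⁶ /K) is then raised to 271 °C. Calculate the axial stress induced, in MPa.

17.0 MPa

ΔT = 251.9 K. Constrained thermal stress σ = E·α·ΔT = 66.20×10³ MPa × 1.02×10⁻⁶ × 251.9 = 17.0 MPa (compressive).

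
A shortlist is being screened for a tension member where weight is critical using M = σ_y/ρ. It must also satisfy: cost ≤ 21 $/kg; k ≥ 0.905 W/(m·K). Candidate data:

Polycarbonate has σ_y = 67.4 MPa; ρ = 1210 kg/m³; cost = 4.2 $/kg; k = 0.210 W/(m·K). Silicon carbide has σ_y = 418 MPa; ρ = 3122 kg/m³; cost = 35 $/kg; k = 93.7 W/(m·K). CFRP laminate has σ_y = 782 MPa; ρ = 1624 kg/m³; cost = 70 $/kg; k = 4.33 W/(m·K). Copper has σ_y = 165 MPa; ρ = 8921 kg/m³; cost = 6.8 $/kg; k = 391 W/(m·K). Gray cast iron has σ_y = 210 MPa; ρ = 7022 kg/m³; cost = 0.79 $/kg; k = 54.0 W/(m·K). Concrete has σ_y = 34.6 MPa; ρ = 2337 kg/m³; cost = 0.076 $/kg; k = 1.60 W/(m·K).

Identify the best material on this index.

gray cast iron

Screen on constraints: cost ≤ 21 $/kg; k ≥ 0.905 W/(m·K). Survivors: copper, gray cast iron, concrete.
Evaluate M for each candidate:
  gray cast iron: M = 29.9 kN·m/kg
  copper: M = 18.5 kN·m/kg
  concrete: M = 14.8 kN·m/kg
Gray cast iron ranks first.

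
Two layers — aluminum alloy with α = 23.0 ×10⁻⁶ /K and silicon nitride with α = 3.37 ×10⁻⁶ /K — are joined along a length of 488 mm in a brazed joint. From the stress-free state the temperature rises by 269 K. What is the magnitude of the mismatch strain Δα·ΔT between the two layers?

5.28×10⁻³

Δα = |23.0 − 3.37|×10⁻⁶/K = 19.6×10⁻⁶/K.
Mismatch strain = Δα·ΔT = 19.6×10⁻⁶ × 269.0 = 5.28×10⁻³.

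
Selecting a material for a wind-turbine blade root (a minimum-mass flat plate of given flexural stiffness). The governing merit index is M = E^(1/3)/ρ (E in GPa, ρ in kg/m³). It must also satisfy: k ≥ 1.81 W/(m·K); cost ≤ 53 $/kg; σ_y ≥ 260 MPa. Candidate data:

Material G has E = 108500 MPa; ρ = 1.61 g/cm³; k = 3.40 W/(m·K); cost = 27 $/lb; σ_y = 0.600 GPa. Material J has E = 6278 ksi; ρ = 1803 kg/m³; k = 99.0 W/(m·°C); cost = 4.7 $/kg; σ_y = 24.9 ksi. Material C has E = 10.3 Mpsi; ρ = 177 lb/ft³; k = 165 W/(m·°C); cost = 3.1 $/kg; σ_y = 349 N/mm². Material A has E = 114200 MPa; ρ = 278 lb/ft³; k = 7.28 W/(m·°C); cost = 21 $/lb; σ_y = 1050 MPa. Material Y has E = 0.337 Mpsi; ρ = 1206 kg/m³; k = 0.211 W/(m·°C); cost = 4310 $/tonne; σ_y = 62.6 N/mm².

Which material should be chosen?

material C

Screen on constraints: k ≥ 1.81 W/(m·K); cost ≤ 53 $/kg; σ_y ≥ 260 MPa. Survivors: material C, material A.
Convert each candidate to consistent units, then evaluate M:
  material C: E = 71.02 GPa, ρ = 2835 kg/m³
  material A: E = 114.2 GPa, ρ = 4453 kg/m³
  material C: M = 1.46×10⁻³
  material A: M = 1.09×10⁻³
Material C ranks first.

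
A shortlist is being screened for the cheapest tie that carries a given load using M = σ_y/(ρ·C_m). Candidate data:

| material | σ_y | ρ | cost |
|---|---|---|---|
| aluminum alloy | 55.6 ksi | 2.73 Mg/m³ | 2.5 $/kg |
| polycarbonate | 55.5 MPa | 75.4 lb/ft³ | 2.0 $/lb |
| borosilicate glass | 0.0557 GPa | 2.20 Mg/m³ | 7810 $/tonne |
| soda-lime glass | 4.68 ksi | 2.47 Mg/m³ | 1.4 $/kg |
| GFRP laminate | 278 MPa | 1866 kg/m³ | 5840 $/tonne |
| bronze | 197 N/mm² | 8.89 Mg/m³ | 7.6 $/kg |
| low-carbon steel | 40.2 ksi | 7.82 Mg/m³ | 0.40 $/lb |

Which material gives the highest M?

In SI units:
  aluminum alloy: σ_y = 383.3 MPa, ρ = 2730 kg/m³, cost = 2.500 $/kg
  polycarbonate: σ_y = 55.50 MPa, ρ = 1208 kg/m³, cost = 4.409 $/kg
  borosilicate glass: σ_y = 55.70 MPa, ρ = 2200 kg/m³, cost = 7.810 $/kg
  soda-lime glass: σ_y = 32.27 MPa, ρ = 2470 kg/m³, cost = 1.400 $/kg
  GFRP laminate: σ_y = 278.0 MPa, ρ = 1866 kg/m³, cost = 5.840 $/kg
  bronze: σ_y = 197.0 MPa, ρ = 8890 kg/m³, cost = 7.600 $/kg
  low-carbon steel: σ_y = 277.2 MPa, ρ = 7820 kg/m³, cost = 0.8818 $/kg
  aluminum alloy: M = 56.2 kN·m per $
  low-carbon steel: M = 40.2 kN·m per $
  GFRP laminate: M = 25.5 kN·m per $
  polycarbonate: M = 10.4 kN·m per $
  soda-lime glass: M = 9.33 kN·m per $
  borosilicate glass: M = 3.24 kN·m per $
  bronze: M = 2.92 kN·m per $
Aluminum alloy ranks first.

aluminum alloy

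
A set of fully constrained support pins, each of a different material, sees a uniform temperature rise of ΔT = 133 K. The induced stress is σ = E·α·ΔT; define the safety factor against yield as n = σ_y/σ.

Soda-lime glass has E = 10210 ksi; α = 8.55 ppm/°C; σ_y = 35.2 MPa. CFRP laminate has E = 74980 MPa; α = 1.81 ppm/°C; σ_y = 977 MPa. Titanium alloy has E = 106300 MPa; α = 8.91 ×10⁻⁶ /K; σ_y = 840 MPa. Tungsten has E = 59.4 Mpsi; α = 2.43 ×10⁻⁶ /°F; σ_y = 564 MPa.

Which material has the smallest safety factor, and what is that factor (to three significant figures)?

soda-lime glass, n = 0.440

With everything in SI (GPa, ×10⁻⁶/K, MPa):
  soda-lime glass: E = 70.40, α = 8.55, σ_y = 35.20 → σ = 80.1 MPa, n = 0.440
  CFRP laminate: E = 74.98, α = 1.81, σ_y = 977.0 → σ = 18.0 MPa, n = 54.1
  titanium alloy: E = 106.3, α = 8.91, σ_y = 840.0 → σ = 126 MPa, n = 6.67
  tungsten: E = 409.5, α = 4.37, σ_y = 564.0 → σ = 238 MPa, n = 2.37
Smallest n: soda-lime glass with n = 0.440.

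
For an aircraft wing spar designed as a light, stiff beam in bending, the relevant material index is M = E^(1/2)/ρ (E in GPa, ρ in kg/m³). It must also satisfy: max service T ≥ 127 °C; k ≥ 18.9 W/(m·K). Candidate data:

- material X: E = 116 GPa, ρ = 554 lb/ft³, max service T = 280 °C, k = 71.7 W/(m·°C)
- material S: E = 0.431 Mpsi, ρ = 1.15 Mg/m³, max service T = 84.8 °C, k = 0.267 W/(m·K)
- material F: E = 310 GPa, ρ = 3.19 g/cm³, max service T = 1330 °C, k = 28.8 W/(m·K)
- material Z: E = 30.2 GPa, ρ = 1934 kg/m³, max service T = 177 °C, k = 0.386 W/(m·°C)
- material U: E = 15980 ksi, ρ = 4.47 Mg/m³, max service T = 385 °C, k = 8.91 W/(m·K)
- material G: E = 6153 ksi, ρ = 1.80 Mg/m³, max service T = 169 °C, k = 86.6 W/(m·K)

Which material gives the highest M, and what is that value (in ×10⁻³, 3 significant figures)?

Screen on constraints: max service T ≥ 127 °C; k ≥ 18.9 W/(m·K). Survivors: material X, material F, material G.
Convert each candidate to consistent units, then evaluate M:
  material X: E = 116.0 GPa, ρ = 8874 kg/m³
  material F: E = 310.0 GPa, ρ = 3190 kg/m³
  material G: E = 42.42 GPa, ρ = 1800 kg/m³
  material F: M = 5.52×10⁻³
  material G: M = 3.62×10⁻³
  material X: M = 1.21×10⁻³
Material F has the largest M.

material F, M = 5.52×10⁻³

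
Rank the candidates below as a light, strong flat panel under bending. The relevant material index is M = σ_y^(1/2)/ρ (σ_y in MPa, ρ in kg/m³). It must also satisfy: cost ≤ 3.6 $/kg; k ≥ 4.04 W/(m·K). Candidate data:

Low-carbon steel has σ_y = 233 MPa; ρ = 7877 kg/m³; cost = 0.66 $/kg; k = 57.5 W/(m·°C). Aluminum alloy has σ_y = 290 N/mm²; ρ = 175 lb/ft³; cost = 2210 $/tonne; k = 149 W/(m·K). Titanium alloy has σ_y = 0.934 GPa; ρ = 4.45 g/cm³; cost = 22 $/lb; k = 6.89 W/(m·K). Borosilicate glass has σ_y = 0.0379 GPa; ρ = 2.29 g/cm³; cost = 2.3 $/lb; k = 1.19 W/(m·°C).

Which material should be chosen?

Screen on constraints: cost ≤ 3.6 $/kg; k ≥ 4.04 W/(m·K). Survivors: low-carbon steel, aluminum alloy.
Convert each candidate to consistent units, then evaluate M:
  low-carbon steel: σ_y = 233.0 MPa, ρ = 7877 kg/m³
  aluminum alloy: σ_y = 290.0 MPa, ρ = 2803 kg/m³
  aluminum alloy: M = 6.07×10⁻³
  low-carbon steel: M = 1.94×10⁻³
Aluminum alloy ranks first.

aluminum alloy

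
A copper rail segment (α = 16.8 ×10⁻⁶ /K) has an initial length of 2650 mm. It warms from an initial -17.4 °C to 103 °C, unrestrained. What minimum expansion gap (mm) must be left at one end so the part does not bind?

5.36 mm

ΔT = 103 − (-17.4) = 120.4 K.
ΔL = α·L₀·ΔT = 16.8×10⁻⁶ × 2650 mm × 120.4 K = 5.36 mm.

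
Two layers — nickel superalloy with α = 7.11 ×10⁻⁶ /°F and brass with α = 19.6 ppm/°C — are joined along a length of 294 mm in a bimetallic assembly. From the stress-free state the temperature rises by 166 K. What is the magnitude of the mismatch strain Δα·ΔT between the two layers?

1.13×10⁻³

nickel superalloy: α = 7.11×10⁻⁶/°F × 9/5 = 12.8×10⁻⁶/K.
Δα = |12.8 − 19.6|×10⁻⁶/K = 6.80×10⁻⁶/K.
Mismatch strain = Δα·ΔT = 6.80×10⁻⁶ × 166.0 = 1.13×10⁻³.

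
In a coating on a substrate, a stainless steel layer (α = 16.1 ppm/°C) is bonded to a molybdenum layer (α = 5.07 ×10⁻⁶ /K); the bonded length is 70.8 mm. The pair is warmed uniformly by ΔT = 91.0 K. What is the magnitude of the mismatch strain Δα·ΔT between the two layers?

Δα = |16.1 − 5.07|×10⁻⁶/K = 11.0×10⁻⁶/K.
Mismatch strain = Δα·ΔT = 11.0×10⁻⁶ × 91.0 = 1.00×10⁻³.

1.00×10⁻³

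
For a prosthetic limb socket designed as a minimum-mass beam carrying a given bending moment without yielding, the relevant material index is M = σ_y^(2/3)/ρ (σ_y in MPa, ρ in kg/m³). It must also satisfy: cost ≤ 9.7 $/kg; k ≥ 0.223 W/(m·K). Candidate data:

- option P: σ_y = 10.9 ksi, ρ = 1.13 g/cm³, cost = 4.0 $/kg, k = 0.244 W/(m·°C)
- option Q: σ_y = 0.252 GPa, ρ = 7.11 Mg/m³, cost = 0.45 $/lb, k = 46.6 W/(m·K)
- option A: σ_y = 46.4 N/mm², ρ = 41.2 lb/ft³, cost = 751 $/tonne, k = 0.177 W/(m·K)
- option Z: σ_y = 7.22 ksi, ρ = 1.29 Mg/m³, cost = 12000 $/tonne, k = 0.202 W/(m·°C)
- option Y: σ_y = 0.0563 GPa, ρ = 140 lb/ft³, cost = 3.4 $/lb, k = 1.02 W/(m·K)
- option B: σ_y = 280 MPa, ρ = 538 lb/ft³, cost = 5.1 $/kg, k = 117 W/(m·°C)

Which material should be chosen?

option P

Screen on constraints: cost ≤ 9.7 $/kg; k ≥ 0.223 W/(m·K). Survivors: option P, option Q, option Y, option B.
Convert each candidate to consistent units, then evaluate M:
  option P: σ_y = 75.15 MPa, ρ = 1130 kg/m³
  option Q: σ_y = 252.0 MPa, ρ = 7110 kg/m³
  option Y: σ_y = 56.30 MPa, ρ = 2243 kg/m³
  option B: σ_y = 280.0 MPa, ρ = 8618 kg/m³
  option P: M = 15.8×10⁻³
  option Y: M = 6.55×10⁻³
  option Q: M = 5.61×10⁻³
  option B: M = 4.97×10⁻³
Highest index: option P.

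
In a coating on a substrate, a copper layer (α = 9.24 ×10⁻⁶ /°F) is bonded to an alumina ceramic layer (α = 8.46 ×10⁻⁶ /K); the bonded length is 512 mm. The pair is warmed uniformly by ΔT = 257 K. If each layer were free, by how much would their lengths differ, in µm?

1080 µm

copper: α = 9.24×10⁻⁶/°F × 9/5 = 16.6×10⁻⁶/K.
Δα = |16.6 − 8.46|×10⁻⁶/K = 8.17×10⁻⁶/K.
ΔL_mismatch = Δα·L·ΔT = 8.17×10⁻⁶ × 512.0 mm × 257.0 K = 1080 µm.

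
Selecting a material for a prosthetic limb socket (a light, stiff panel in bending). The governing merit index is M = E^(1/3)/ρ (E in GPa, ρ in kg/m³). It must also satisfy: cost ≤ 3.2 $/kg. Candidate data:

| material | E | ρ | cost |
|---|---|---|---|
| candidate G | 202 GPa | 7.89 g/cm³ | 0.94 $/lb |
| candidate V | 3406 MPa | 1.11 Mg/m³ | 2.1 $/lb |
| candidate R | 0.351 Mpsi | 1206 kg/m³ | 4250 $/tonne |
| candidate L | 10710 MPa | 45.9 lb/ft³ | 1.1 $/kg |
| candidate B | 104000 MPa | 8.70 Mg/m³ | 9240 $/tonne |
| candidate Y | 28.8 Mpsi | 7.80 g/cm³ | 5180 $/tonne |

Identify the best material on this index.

Screen on constraints: cost ≤ 3.2 $/kg. Survivors: candidate G, candidate L.
Putting every candidate on a common basis:
  candidate G: E = 202.0 GPa, ρ = 7890 kg/m³
  candidate L: E = 10.71 GPa, ρ = 735.2 kg/m³
  candidate L: M = 3.00×10⁻³
  candidate G: M = 0.744×10⁻³
Candidate L ranks first.

candidate L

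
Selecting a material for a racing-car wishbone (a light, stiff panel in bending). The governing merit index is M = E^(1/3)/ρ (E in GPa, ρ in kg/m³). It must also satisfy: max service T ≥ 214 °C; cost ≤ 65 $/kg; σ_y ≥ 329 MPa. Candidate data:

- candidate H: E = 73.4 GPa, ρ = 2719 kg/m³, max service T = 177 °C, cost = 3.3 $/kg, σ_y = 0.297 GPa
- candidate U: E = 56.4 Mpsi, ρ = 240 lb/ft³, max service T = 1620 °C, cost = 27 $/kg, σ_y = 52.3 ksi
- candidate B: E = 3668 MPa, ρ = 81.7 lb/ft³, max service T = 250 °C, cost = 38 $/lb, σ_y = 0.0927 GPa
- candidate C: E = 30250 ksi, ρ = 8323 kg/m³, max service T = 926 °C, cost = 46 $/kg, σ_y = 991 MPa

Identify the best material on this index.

Screen on constraints: max service T ≥ 214 °C; cost ≤ 65 $/kg; σ_y ≥ 329 MPa. Survivors: candidate U, candidate C.
In SI units:
  candidate U: E = 388.9 GPa, ρ = 3844 kg/m³
  candidate C: E = 208.6 GPa, ρ = 8323 kg/m³
  candidate U: M = 1.90×10⁻³
  candidate C: M = 0.713×10⁻³
Highest index: candidate U.

candidate U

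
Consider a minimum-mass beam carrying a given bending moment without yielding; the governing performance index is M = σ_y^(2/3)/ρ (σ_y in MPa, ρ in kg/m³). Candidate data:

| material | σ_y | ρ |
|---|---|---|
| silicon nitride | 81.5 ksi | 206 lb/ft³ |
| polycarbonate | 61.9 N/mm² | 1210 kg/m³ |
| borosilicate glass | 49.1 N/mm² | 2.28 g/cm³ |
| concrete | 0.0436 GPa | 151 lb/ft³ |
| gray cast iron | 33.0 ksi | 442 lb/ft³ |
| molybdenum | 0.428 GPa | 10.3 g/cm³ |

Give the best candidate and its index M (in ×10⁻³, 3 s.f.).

silicon nitride, M = 20.6×10⁻³

After converting to SI:
  silicon nitride: σ_y = 561.9 MPa, ρ = 3300 kg/m³
  polycarbonate: σ_y = 61.90 MPa, ρ = 1210 kg/m³
  borosilicate glass: σ_y = 49.10 MPa, ρ = 2280 kg/m³
  concrete: σ_y = 43.60 MPa, ρ = 2419 kg/m³
  gray cast iron: σ_y = 227.5 MPa, ρ = 7080 kg/m³
  molybdenum: σ_y = 428.0 MPa, ρ = 10300 kg/m³
  silicon nitride: M = 20.6×10⁻³
  polycarbonate: M = 12.9×10⁻³
  borosilicate glass: M = 5.88×10⁻³
  molybdenum: M = 5.51×10⁻³
  gray cast iron: M = 5.26×10⁻³
  concrete: M = 5.12×10⁻³
The maximum is for silicon nitride.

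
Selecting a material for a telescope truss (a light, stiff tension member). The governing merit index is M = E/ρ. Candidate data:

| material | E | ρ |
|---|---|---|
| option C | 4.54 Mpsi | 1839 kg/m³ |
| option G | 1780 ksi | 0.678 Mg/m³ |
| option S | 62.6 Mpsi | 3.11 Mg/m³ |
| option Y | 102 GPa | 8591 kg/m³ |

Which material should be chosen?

Normalizing units and computing the index:
  option C: E = 31.30 GPa, ρ = 1839 kg/m³
  option G: E = 12.27 GPa, ρ = 678.0 kg/m³
  option S: E = 431.6 GPa, ρ = 3110 kg/m³
  option Y: E = 102.0 GPa, ρ = 8591 kg/m³
  option S: M = 139 MN·m/kg
  option G: M = 18.1 MN·m/kg
  option C: M = 17.0 MN·m/kg
  option Y: M = 11.9 MN·m/kg
Option S ranks first.

option S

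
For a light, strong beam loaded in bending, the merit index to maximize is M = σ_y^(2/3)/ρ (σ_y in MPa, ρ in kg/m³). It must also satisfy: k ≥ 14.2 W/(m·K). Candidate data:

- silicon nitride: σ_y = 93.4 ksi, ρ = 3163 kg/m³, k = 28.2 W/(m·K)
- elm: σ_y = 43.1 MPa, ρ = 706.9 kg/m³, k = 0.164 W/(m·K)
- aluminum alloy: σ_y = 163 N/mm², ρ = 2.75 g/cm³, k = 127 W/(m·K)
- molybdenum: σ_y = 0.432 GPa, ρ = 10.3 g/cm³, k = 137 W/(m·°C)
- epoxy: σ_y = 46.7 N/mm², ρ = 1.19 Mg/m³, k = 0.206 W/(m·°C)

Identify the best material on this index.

silicon nitride

Screen on constraints: k ≥ 14.2 W/(m·K). Survivors: silicon nitride, aluminum alloy, molybdenum.
After converting to SI:
  silicon nitride: σ_y = 644.0 MPa, ρ = 3163 kg/m³
  aluminum alloy: σ_y = 163.0 MPa, ρ = 2750 kg/m³
  molybdenum: σ_y = 432.0 MPa, ρ = 10300 kg/m³
  silicon nitride: M = 23.6×10⁻³
  aluminum alloy: M = 10.9×10⁻³
  molybdenum: M = 5.55×10⁻³
Highest index: silicon nitride.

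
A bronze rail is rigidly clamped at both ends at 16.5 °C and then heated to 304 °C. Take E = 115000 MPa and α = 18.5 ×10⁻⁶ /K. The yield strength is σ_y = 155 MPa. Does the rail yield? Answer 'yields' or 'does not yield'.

yields

E = 115000 MPa = 115.0 GPa.
ΔT = 287.5 K. Constrained thermal stress σ = E·α·ΔT = 115.0×10³ MPa × 18.5×10⁻⁶ × 287.5 = 612 MPa (compressive).
Compare to σ_y = 155 MPa: σ ≥ σ_y, so it yields.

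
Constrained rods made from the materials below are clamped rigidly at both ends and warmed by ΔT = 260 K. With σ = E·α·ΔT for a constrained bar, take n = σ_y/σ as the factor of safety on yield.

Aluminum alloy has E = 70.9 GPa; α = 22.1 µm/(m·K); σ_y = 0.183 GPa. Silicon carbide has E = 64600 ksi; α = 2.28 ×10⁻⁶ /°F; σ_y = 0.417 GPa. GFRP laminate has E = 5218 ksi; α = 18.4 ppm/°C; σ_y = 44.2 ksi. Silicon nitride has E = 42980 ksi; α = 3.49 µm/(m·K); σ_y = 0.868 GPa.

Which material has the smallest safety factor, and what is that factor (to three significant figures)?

In consistent units (E in GPa, α in ×10⁻⁶/K, σ_y in MPa):
  aluminum alloy: E = 70.90, α = 22.1, σ_y = 183.0 → σ = 407 MPa, n = 0.449
  silicon carbide: E = 445.4, α = 4.10, σ_y = 417.0 → σ = 475 MPa, n = 0.877
  GFRP laminate: E = 35.98, α = 18.4, σ_y = 304.7 → σ = 172 MPa, n = 1.77
  silicon nitride: E = 296.3, α = 3.49, σ_y = 868.0 → σ = 269 MPa, n = 3.23
Smallest n: aluminum alloy with n = 0.449.

aluminum alloy, n = 0.449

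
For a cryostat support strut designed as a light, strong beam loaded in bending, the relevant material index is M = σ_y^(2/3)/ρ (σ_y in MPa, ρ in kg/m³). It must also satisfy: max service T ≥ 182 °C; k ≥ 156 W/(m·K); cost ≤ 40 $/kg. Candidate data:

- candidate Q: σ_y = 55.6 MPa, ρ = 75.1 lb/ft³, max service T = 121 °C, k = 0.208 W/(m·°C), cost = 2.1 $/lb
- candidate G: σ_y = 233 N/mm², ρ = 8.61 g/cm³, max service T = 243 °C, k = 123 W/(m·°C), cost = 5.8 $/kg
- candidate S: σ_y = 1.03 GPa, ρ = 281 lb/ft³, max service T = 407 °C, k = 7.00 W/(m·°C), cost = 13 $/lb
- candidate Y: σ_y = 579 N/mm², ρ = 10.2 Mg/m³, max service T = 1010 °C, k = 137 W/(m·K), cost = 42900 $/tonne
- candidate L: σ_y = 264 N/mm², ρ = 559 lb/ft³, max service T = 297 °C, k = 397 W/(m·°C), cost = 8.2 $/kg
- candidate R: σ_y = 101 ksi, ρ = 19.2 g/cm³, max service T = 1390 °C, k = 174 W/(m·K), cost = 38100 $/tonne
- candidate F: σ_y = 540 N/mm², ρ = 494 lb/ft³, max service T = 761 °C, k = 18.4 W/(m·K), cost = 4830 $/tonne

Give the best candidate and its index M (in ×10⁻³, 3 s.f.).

Screen on constraints: max service T ≥ 182 °C; k ≥ 156 W/(m·K); cost ≤ 40 $/kg. Survivors: candidate L, candidate R.
After converting to SI:
  candidate L: σ_y = 264.0 MPa, ρ = 8954 kg/m³
  candidate R: σ_y = 696.4 MPa, ρ = 19200 kg/m³
  candidate L: M = 4.60×10⁻³
  candidate R: M = 4.09×10⁻³
Candidate L has the largest M.

candidate L, M = 4.60×10⁻³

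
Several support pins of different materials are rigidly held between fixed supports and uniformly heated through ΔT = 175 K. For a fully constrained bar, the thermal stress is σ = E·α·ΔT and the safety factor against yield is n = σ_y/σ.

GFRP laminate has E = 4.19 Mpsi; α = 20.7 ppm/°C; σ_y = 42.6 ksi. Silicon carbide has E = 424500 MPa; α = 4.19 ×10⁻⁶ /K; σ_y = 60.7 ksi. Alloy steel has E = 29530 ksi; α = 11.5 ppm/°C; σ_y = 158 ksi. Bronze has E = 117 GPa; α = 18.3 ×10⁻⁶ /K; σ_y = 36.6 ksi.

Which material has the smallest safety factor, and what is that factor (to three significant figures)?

Converting E to GPa, α to ×10⁻⁶/K, σ_y to MPa, then σ and n for each:
  GFRP laminate: E = 28.89, α = 20.7, σ_y = 293.7 → σ = 105 MPa, n = 2.81
  silicon carbide: E = 424.5, α = 4.19, σ_y = 418.5 → σ = 311 MPa, n = 1.34
  alloy steel: E = 203.6, α = 11.5, σ_y = 1089 → σ = 410 MPa, n = 2.66
  bronze: E = 117.0, α = 18.3, σ_y = 252.3 → σ = 375 MPa, n = 0.673
The minimum is bronze at n = 0.673.

bronze, n = 0.673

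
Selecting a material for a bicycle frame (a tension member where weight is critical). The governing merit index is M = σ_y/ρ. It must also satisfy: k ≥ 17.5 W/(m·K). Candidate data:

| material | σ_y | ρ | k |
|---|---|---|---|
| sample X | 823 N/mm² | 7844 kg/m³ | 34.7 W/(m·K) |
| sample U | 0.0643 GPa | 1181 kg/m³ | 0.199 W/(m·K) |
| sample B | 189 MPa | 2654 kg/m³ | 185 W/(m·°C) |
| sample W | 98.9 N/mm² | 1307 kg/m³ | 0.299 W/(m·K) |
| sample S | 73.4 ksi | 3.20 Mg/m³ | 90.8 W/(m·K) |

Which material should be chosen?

Screen on constraints: k ≥ 17.5 W/(m·K). Survivors: sample X, sample B, sample S.
Normalizing units and computing the index:
  sample X: σ_y = 823.0 MPa, ρ = 7844 kg/m³
  sample B: σ_y = 189.0 MPa, ρ = 2654 kg/m³
  sample S: σ_y = 506.1 MPa, ρ = 3200 kg/m³
  sample S: M = 158 kN·m/kg
  sample X: M = 105 kN·m/kg
  sample B: M = 71.2 kN·m/kg
Sample S has the largest M.

sample S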